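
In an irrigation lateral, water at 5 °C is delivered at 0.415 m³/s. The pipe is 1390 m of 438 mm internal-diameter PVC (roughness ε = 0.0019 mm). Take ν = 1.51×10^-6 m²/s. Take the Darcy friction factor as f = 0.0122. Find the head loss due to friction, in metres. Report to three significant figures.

V = 4Q/(πD²) = 4·0.415/(π·0.438²) = 2.754 m/s
h_f = f(L/D)V²/(2g) = 0.01220·(1390/0.438)·2.754²/(2·9.81) = 14.97 m

h_f ≈ 15.0 m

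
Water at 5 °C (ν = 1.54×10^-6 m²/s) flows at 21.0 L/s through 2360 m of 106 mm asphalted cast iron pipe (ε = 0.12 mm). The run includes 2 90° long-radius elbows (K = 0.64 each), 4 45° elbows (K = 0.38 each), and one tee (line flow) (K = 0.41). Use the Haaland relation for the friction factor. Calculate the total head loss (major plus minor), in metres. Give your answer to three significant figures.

H_L ≈ 140 m

V = 4Q/(πD²) = 2.380 m/s; V²/2g = 0.2886 m
Re = 1.64×10^5, ε/D = 0.00113 → f = 0.02165 (Haaland)
Major: h_f = f(L/D)·V²/2g = 0.02165·22264·0.2886 = 139.2 m
Minor: ΣK = 3.21; h_m = ΣK·V²/2g = 0.9265 m
Total H_L = 139.2 + 0.9265 = 140.1 m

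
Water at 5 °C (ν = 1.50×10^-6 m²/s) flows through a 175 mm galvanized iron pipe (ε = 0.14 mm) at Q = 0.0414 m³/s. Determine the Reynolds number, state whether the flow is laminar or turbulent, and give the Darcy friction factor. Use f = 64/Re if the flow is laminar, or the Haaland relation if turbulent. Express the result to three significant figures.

V = 4Q/(πD²) = 1.721 m/s
Re = VD/ν = 1.721·0.175/1.50×10^-6 = 2.01×10^5
Re > 4000 → turbulent; ε/D = 8.00×10^-4
Haaland: f = 0.02007

Re ≈ 2.01×10^5; turbulent; f ≈ 0.0201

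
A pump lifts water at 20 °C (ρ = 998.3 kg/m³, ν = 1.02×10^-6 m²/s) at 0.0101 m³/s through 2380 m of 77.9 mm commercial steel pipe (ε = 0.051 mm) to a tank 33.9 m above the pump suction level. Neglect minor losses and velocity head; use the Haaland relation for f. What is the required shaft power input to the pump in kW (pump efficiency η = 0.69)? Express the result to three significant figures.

V = 4Q/(πD²) = 2.119 m/s; Re = 1.62×10^5; ε/D = 6.55×10^-4; f = 0.01974
h_f = f(L/D)V²/2g = 138.0 m
Total head H = z + h_f = 33.9 + 138.0 = 171.9 m
P_hyd = ρgQH = 998.3·9.81·0.0101·171.9 = 17.00 kW
P_shaft = P_hyd/η = 17.00/0.69 = 24.64 kW

P_shaft ≈ 24.6 kW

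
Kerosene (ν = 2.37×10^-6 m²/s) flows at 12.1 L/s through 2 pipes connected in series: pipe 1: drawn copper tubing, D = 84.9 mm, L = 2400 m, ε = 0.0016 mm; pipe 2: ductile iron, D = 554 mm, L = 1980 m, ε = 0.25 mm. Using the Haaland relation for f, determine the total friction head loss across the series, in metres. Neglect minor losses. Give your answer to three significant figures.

Pipe 1: V = 2.137 m/s, Re = 7.66×10^4, ε/D = 1.88×10^-5, f = 0.01892, h_1 = f(L/D)V²/2g = 124.5 m
Pipe 2: V = 0.05020 m/s, Re = 1.17×10^4, ε/D = 4.51×10^-4, f = 0.03017, h_2 = f(L/D)V²/2g = 0.01385 m
Series → Q common, losses add: H = Σh = 124.6 m

H ≈ 125 m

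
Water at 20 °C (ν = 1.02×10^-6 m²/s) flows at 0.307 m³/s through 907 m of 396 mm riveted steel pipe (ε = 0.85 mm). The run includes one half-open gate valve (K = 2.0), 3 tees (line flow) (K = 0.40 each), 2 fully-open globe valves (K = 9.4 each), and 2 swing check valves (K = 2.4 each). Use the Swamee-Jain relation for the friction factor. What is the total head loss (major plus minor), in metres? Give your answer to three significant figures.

V = 4Q/(πD²) = 2.493 m/s; V²/2g = 0.3167 m
Re = 9.68×10^5, ε/D = 0.00215 → f = 0.02412 (Swamee-Jain)
Major: h_f = f(L/D)·V²/2g = 0.02412·2290·0.3167 = 17.50 m
Minor: ΣK = 26.8; h_m = ΣK·V²/2g = 8.487 m
Total H_L = 17.50 + 8.487 = 25.98 m

H_L ≈ 26.0 m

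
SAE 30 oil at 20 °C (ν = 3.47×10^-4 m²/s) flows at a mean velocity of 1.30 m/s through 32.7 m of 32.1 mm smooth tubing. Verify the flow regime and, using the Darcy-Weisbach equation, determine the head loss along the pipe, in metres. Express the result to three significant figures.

Re = VD/ν = 1.30·0.03210/3.47×10^-4 = 120 → laminar (Re < 2300)
f = 64/Re = 0.5322
h_f = f(L/D)V²/(2g) = 0.5322·(32.7/0.03210)·1.30²/(2·9.81) = 46.70 m

h_f ≈ 46.7 m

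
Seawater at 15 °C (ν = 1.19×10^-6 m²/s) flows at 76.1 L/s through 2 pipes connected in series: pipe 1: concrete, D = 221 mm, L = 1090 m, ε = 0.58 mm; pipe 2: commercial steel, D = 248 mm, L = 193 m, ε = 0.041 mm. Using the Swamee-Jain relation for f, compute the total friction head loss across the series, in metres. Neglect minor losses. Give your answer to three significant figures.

H ≈ 27.0 m

Pipe 1: V = 1.984 m/s, Re = 3.68×10^5, ε/D = 0.00262, f = 0.02575, h_1 = f(L/D)V²/2g = 25.47 m
Pipe 2: V = 1.575 m/s, Re = 3.28×10^5, ε/D = 1.65×10^-4, f = 0.01586, h_2 = f(L/D)V²/2g = 1.561 m
Series → Q common, losses add: H = Σh = 27.03 m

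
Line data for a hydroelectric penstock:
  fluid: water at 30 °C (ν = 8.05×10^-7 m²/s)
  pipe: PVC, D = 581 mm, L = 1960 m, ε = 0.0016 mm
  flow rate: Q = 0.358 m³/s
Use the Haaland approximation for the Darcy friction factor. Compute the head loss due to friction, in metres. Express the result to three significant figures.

h_f ≈ 3.66 m

V = 4Q/(πD²) = 4·0.358/(π·0.581²) = 1.350 m/s
Re = VD/ν = 1.350·0.581/8.05×10^-7 = 9.75×10^5 → turbulent
ε/D = 0.0016/581 = 2.75×10^-6
Haaland: f = 0.01168
h_f = f(L/D)V²/(2g) = 0.01168·(1960/0.581)·1.350²/(2·9.81) = 3.662 m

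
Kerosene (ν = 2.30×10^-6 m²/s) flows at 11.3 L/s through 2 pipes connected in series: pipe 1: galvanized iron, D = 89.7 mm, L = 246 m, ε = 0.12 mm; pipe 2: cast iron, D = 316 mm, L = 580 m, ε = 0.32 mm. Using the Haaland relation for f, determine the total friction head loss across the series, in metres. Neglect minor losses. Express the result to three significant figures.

H ≈ 10.7 m

Pipe 1: V = 1.788 m/s, Re = 6.97×10^4, ε/D = 0.00134, f = 0.02379, h_1 = f(L/D)V²/2g = 10.63 m
Pipe 2: V = 0.1441 m/s, Re = 1.98×10^4, ε/D = 0.00101, f = 0.02771, h_2 = f(L/D)V²/2g = 0.05381 m
Series → Q common, losses add: H = Σh = 10.69 m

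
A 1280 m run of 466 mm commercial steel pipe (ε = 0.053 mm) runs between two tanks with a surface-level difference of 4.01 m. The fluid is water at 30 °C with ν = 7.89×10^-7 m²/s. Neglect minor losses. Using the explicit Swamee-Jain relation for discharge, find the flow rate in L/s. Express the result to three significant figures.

Q ≈ 246 L/s

Swamee-Jain (Type II): Q = -0.965·√(gD⁵h_f/L)·ln[ε/(3.7D) + √(3.17ν²L/(gD³h_f))]
√(gD⁵h_f/L) = √(9.81·0.466⁵·4.01/1280) = 0.02599
ε/(3.7D) = 3.07×10^-5; √(3.17ν²L/(gD³h_f)) = 2.52×10^-5
Q = -0.965·0.02599·ln(5.593×10^-5) = 0.2456 m³/s
Check: V = 1.44 m/s, Re = 8.50×10^5, f = 0.01389, h_f = 4.03 m ≈ 4.01 m ✓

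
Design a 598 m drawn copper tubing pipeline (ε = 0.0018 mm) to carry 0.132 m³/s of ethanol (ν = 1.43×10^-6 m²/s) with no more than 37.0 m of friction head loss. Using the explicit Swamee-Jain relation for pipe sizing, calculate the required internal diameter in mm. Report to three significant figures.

D ≈ 200 mm

Swamee-Jain (Type III): D = 0.66·[ε^1.25·(LQ²/(gh_f))^4.75 + ν·Q^9.4·(L/(gh_f))^5.2]^0.04
LQ²/(gh_f) = 0.02871; L/(gh_f) = 1.648
Term 1 = ε^1.25·(…)^4.75 = 3.12×10^-15; Term 2 = ν·Q^9.4·(…)^5.2 = 1.04×10^-13
D = 0.66·(3.12×10^-15 + 1.04×10^-13)^0.04 = 0.1999 m = 200 mm
Check: V = 4.21 m/s, Re = 5.88×10^5, f = 0.01288, h_f = 34.8 m ≈ 37.0 m ✓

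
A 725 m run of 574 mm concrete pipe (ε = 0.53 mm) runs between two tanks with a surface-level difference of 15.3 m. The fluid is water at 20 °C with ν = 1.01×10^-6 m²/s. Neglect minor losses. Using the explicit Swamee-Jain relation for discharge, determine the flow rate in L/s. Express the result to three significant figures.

Swamee-Jain (Type II): Q = -0.965·√(gD⁵h_f/L)·ln[ε/(3.7D) + √(3.17ν²L/(gD³h_f))]
√(gD⁵h_f/L) = √(9.81·0.574⁵·15.3/725) = 0.1136
ε/(3.7D) = 2.50×10^-4; √(3.17ν²L/(gD³h_f)) = 9.09×10^-6
Q = -0.965·0.1136·ln(2.586×10^-4) = 0.9053 m³/s
Check: V = 3.50 m/s, Re = 1.99×10^6, f = 0.01949, h_f = 15.4 m ≈ 15.3 m ✓

Q ≈ 905 L/s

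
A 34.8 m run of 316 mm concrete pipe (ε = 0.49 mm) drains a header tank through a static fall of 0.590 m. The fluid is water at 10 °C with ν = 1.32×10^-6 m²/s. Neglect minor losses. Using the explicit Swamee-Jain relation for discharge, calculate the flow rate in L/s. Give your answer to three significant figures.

Swamee-Jain (Type II): Q = -0.965·√(gD⁵h_f/L)·ln[ε/(3.7D) + √(3.17ν²L/(gD³h_f))]
√(gD⁵h_f/L) = √(9.81·0.316⁵·0.590/34.8) = 0.02289
ε/(3.7D) = 4.19×10^-4; √(3.17ν²L/(gD³h_f)) = 3.24×10^-5
Q = -0.965·0.02289·ln(4.515×10^-4) = 0.1702 m³/s
Check: V = 2.17 m/s, Re = 5.19×10^5, f = 0.02245, h_f = 0.593 m ≈ 0.590 m ✓

Q ≈ 170 L/s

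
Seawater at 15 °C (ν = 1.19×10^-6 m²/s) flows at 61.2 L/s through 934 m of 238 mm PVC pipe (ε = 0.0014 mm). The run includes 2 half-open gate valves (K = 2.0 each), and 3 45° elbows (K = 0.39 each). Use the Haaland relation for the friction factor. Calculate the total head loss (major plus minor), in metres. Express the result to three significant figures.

H_L ≈ 6.03 m

V = 4Q/(πD²) = 1.376 m/s; V²/2g = 0.09645 m
Re = 2.75×10^5, ε/D = 5.88×10^-6 → f = 0.01462 (Haaland)
Major: h_f = f(L/D)·V²/2g = 0.01462·3924·0.09645 = 5.535 m
Minor: ΣK = 5.17; h_m = ΣK·V²/2g = 0.4987 m
Total H_L = 5.535 + 0.4987 = 6.033 m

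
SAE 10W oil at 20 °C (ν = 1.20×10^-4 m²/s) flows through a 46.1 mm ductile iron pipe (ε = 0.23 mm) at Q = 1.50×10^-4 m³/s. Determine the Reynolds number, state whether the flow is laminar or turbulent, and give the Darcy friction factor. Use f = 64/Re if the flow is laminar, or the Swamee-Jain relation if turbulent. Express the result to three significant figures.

V = 4Q/(πD²) = 0.08987 m/s
Re = VD/ν = 0.08987·0.0461/1.20×10^-4 = 34.5
Re < 2300 → laminar → f = 64/Re = 1.854

Re ≈ 34.5; laminar; f = 64/Re ≈ 1.85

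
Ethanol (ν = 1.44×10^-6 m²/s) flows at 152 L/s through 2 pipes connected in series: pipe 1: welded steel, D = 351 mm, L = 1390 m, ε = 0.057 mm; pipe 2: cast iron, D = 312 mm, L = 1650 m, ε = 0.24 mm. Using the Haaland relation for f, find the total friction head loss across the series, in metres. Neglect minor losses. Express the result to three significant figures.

H ≈ 28.1 m

Pipe 1: V = 1.571 m/s, Re = 3.83×10^5, ε/D = 1.62×10^-4, f = 0.01533, h_1 = f(L/D)V²/2g = 7.635 m
Pipe 2: V = 1.988 m/s, Re = 4.31×10^5, ε/D = 7.69×10^-4, f = 0.01920, h_2 = f(L/D)V²/2g = 20.45 m
Series → Q common, losses add: H = Σh = 28.09 m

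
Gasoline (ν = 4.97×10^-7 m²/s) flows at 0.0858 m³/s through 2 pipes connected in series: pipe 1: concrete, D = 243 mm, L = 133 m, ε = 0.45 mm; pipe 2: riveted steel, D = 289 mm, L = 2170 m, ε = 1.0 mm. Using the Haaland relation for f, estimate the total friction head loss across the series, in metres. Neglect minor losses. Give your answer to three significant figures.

H ≈ 20.2 m

Pipe 1: V = 1.850 m/s, Re = 9.05×10^5, ε/D = 0.00185, f = 0.02318, h_1 = f(L/D)V²/2g = 2.214 m
Pipe 2: V = 1.308 m/s, Re = 7.61×10^5, ε/D = 0.00346, f = 0.02745, h_2 = f(L/D)V²/2g = 17.97 m
Series → Q common, losses add: H = Σh = 20.18 m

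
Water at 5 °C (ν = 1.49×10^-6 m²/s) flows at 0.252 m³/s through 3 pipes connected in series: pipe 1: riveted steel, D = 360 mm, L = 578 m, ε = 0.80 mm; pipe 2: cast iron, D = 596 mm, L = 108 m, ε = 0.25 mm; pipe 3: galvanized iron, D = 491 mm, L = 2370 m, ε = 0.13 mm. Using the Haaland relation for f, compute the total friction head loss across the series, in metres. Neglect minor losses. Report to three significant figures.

Pipe 1: V = 2.476 m/s, Re = 5.98×10^5, ε/D = 0.00222, f = 0.02439, h_1 = f(L/D)V²/2g = 12.23 m
Pipe 2: V = 0.9033 m/s, Re = 3.61×10^5, ε/D = 4.19×10^-4, f = 0.01737, h_2 = f(L/D)V²/2g = 0.1309 m
Pipe 3: V = 1.331 m/s, Re = 4.39×10^5, ε/D = 2.65×10^-4, f = 0.01602, h_3 = f(L/D)V²/2g = 6.980 m
Series → Q common, losses add: H = Σh = 19.34 m

H ≈ 19.3 m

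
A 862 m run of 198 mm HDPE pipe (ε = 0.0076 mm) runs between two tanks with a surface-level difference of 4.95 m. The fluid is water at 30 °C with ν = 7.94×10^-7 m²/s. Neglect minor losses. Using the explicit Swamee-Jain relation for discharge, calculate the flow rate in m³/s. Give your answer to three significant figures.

Swamee-Jain (Type II): Q = -0.965·√(gD⁵h_f/L)·ln[ε/(3.7D) + √(3.17ν²L/(gD³h_f))]
√(gD⁵h_f/L) = √(9.81·0.198⁵·4.95/862) = 0.004140
ε/(3.7D) = 1.04×10^-5; √(3.17ν²L/(gD³h_f)) = 6.76×10^-5
Q = -0.965·0.004140·ln(7.798×10^-5) = 0.03779 m³/s
Check: V = 1.23 m/s, Re = 3.06×10^5, f = 0.01476, h_f = 4.94 m ≈ 4.95 m ✓

Q ≈ 0.0378 m³/s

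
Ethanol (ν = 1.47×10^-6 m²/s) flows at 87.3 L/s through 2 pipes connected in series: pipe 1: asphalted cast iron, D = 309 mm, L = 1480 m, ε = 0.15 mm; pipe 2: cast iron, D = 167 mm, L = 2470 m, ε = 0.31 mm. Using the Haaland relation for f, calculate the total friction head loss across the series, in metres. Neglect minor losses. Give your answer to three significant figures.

Pipe 1: V = 1.164 m/s, Re = 2.45×10^5, ε/D = 4.85×10^-4, f = 0.01825, h_1 = f(L/D)V²/2g = 6.039 m
Pipe 2: V = 3.986 m/s, Re = 4.53×10^5, ε/D = 0.00186, f = 0.02338, h_2 = f(L/D)V²/2g = 280.0 m
Series → Q common, losses add: H = Σh = 286.0 m

H ≈ 286 m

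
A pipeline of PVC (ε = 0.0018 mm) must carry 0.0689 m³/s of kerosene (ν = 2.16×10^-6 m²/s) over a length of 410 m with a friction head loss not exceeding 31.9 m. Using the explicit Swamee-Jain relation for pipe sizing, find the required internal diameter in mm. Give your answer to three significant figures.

D ≈ 152 mm

Swamee-Jain (Type III): D = 0.66·[ε^1.25·(LQ²/(gh_f))^4.75 + ν·Q^9.4·(L/(gh_f))^5.2]^0.04
LQ²/(gh_f) = 0.006220; L/(gh_f) = 1.310
Term 1 = ε^1.25·(…)^4.75 = 2.19×10^-18; Term 2 = ν·Q^9.4·(…)^5.2 = 1.06×10^-16
D = 0.66·(2.19×10^-18 + 1.06×10^-16)^0.04 = 0.1517 m = 152 mm
Check: V = 3.81 m/s, Re = 2.68×10^5, f = 0.01482, h_f = 29.7 m ≈ 31.9 m ✓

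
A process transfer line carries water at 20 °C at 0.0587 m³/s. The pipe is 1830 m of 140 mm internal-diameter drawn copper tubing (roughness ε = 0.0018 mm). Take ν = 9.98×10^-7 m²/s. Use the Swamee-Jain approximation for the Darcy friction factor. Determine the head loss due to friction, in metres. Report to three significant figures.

V = 4Q/(πD²) = 4·0.0587/(π·0.140²) = 3.813 m/s
Re = VD/ν = 3.813·0.140/9.98×10^-7 = 5.35×10^5 → turbulent
ε/D = 0.0018/140 = 1.29×10^-5
Swamee-Jain: f = 0.01315
h_f = f(L/D)V²/(2g) = 0.01315·(1830/0.140)·3.813²/(2·9.81) = 127.4 m

h_f ≈ 127 m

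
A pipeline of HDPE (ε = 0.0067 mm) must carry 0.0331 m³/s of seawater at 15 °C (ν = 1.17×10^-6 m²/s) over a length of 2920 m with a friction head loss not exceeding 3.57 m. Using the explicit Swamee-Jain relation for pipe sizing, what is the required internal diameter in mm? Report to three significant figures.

Swamee-Jain (Type III): D = 0.66·[ε^1.25·(LQ²/(gh_f))^4.75 + ν·Q^9.4·(L/(gh_f))^5.2]^0.04
LQ²/(gh_f) = 0.09135; L/(gh_f) = 83.38
Term 1 = ε^1.25·(…)^4.75 = 3.94×10^-12; Term 2 = ν·Q^9.4·(…)^5.2 = 1.39×10^-10
D = 0.66·(3.94×10^-12 + 1.39×10^-10)^0.04 = 0.2666 m = 267 mm
Check: V = 0.593 m/s, Re = 1.35×10^5, f = 0.01697, h_f = 3.33 m ≈ 3.57 m ✓

D ≈ 267 mm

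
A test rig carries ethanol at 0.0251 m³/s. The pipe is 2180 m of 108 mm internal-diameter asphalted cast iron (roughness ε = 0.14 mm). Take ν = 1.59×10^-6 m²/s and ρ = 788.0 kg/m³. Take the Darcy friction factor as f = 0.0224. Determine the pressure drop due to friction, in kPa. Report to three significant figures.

V = 4Q/(πD²) = 4·0.0251/(π·0.108²) = 2.740 m/s
h_f = f(L/D)V²/(2g) = 0.02240·(2180/0.108)·2.740²/(2·9.81) = 173.0 m
Δp = ρg·h_f = 788.0·9.81·173.0 = 1337 kPa

Δp ≈ 1340 kPa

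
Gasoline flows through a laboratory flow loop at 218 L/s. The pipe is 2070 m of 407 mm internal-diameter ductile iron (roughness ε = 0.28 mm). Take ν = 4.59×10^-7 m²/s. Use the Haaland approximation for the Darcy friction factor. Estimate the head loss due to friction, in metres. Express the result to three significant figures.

V = 4Q/(πD²) = 4·0.218/(π·0.407²) = 1.676 m/s
Re = VD/ν = 1.676·0.407/4.59×10^-7 = 1.49×10^6 → turbulent
ε/D = 0.28/407 = 6.88×10^-4
Haaland: f = 0.01824
h_f = f(L/D)V²/(2g) = 0.01824·(2070/0.407)·1.676²/(2·9.81) = 13.27 m

h_f ≈ 13.3 m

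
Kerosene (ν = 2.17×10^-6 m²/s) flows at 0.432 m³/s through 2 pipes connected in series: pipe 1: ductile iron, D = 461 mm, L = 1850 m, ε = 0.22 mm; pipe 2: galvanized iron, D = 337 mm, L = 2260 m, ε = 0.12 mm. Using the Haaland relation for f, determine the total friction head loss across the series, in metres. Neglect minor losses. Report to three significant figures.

H ≈ 154 m

Pipe 1: V = 2.588 m/s, Re = 5.50×10^5, ε/D = 4.77×10^-4, f = 0.01736, h_1 = f(L/D)V²/2g = 23.78 m
Pipe 2: V = 4.843 m/s, Re = 7.52×10^5, ε/D = 3.56×10^-4, f = 0.01626, h_2 = f(L/D)V²/2g = 130.4 m
Series → Q common, losses add: H = Σh = 154.1 m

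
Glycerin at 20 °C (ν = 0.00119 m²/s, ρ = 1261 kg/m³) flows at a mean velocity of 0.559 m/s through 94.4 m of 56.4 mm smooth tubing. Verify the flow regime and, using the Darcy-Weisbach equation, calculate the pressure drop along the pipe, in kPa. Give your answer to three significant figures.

Δp ≈ 797 kPa

Re = VD/ν = 0.559·0.05640/0.00119 = 26.5 → laminar (Re < 2300)
f = 64/Re = 2.416
h_f = f(L/D)V²/(2g) = 2.416·(94.4/0.05640)·0.559²/(2·9.81) = 64.40 m
Δp = ρg·h_f = 1261·9.81·64.40 = 796.6 kPa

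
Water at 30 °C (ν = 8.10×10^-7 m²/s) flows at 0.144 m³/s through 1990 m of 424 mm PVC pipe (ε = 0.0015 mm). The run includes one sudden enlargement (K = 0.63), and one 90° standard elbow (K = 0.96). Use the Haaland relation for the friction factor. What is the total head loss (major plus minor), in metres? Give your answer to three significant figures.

H_L ≈ 3.31 m

V = 4Q/(πD²) = 1.020 m/s; V²/2g = 0.05301 m
Re = 5.34×10^5, ε/D = 3.54×10^-6 → f = 0.01295 (Haaland)
Major: h_f = f(L/D)·V²/2g = 0.01295·4693·0.05301 = 3.223 m
Minor: ΣK = 1.59; h_m = ΣK·V²/2g = 0.08429 m
Total H_L = 3.223 + 0.08429 = 3.307 m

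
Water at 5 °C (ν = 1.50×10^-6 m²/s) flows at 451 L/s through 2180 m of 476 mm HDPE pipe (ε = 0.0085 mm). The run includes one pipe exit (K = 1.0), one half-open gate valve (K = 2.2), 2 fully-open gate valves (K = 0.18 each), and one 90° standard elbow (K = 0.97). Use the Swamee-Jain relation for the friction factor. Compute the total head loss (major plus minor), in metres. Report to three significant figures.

V = 4Q/(πD²) = 2.534 m/s; V²/2g = 0.3274 m
Re = 8.04×10^5, ε/D = 1.79×10^-5 → f = 0.01242 (Swamee-Jain)
Major: h_f = f(L/D)·V²/2g = 0.01242·4580·0.3274 = 18.62 m
Minor: ΣK = 4.53; h_m = ΣK·V²/2g = 1.483 m
Total H_L = 18.62 + 1.483 = 20.11 m

H_L ≈ 20.1 m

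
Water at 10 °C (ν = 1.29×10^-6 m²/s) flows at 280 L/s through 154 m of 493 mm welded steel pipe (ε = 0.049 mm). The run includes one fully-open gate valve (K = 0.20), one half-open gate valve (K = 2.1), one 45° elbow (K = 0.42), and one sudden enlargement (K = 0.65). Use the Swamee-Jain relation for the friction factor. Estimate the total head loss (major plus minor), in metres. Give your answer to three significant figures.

V = 4Q/(πD²) = 1.467 m/s; V²/2g = 0.1097 m
Re = 5.61×10^5, ε/D = 9.94×10^-5 → f = 0.01428 (Swamee-Jain)
Major: h_f = f(L/D)·V²/2g = 0.01428·312.4·0.1097 = 0.4890 m
Minor: ΣK = 3.37; h_m = ΣK·V²/2g = 0.3696 m
Total H_L = 0.4890 + 0.3696 = 0.8585 m

H_L ≈ 0.859 m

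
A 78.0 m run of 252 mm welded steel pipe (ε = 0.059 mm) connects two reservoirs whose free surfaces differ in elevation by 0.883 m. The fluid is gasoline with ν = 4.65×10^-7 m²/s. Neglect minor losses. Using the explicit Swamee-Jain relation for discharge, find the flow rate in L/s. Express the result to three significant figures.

Q ≈ 96.3 L/s

Swamee-Jain (Type II): Q = -0.965·√(gD⁵h_f/L)·ln[ε/(3.7D) + √(3.17ν²L/(gD³h_f))]
√(gD⁵h_f/L) = √(9.81·0.252⁵·0.883/78.0) = 0.01062
ε/(3.7D) = 6.33×10^-5; √(3.17ν²L/(gD³h_f)) = 1.96×10^-5
Q = -0.965·0.01062·ln(8.292×10^-5) = 0.09634 m³/s
Check: V = 1.93 m/s, Re = 1.05×10^6, f = 0.01510, h_f = 0.889 m ≈ 0.883 m ✓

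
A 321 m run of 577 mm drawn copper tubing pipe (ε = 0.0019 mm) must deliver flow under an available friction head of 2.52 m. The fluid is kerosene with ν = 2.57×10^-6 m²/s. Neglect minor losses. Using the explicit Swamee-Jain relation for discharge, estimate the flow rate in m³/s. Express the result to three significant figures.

Swamee-Jain (Type II): Q = -0.965·√(gD⁵h_f/L)·ln[ε/(3.7D) + √(3.17ν²L/(gD³h_f))]
√(gD⁵h_f/L) = √(9.81·0.577⁵·2.52/321) = 0.07018
ε/(3.7D) = 8.90×10^-7; √(3.17ν²L/(gD³h_f)) = 3.76×10^-5
Q = -0.965·0.07018·ln(3.851×10^-5) = 0.6884 m³/s
Check: V = 2.63 m/s, Re = 5.91×10^5, f = 0.01277, h_f = 2.51 m ≈ 2.52 m ✓

Q ≈ 0.688 m³/s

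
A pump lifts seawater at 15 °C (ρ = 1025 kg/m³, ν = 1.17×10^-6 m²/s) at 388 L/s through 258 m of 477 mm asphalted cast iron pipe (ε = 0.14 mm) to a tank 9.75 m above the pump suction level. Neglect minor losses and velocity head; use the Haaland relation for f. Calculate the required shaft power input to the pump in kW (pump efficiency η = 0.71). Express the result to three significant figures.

P_shaft ≈ 64.7 kW

V = 4Q/(πD²) = 2.171 m/s; Re = 8.85×10^5; ε/D = 2.94×10^-4; f = 0.01562
h_f = f(L/D)V²/2g = 2.030 m
Total head H = z + h_f = 9.75 + 2.030 = 11.78 m
P_hyd = ρgQH = 1025·9.81·0.388·11.78 = 45.96 kW
P_shaft = P_hyd/η = 45.96/0.71 = 64.73 kW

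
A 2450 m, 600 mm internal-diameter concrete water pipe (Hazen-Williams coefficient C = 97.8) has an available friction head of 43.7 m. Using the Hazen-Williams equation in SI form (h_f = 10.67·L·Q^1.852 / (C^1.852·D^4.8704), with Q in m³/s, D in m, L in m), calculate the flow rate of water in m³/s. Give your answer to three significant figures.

Rearranging: Q = [h_f·C^1.852·D^4.8704 / (10.67·L)]^(1/1.852)
Q = [43.7·97.8^1.852·0.600^4.8704 / (10.67·2450)]^0.540 = 0.8082 m³/s

Q ≈ 0.808 m³/s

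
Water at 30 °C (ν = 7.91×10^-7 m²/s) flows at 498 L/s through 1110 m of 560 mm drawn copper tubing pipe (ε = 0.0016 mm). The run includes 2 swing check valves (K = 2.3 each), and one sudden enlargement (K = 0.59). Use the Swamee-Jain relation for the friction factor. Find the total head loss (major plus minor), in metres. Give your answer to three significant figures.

V = 4Q/(πD²) = 2.022 m/s; V²/2g = 0.2084 m
Re = 1.43×10^6, ε/D = 2.86×10^-6 → f = 0.01103 (Swamee-Jain)
Major: h_f = f(L/D)·V²/2g = 0.01103·1982·0.2084 = 4.554 m
Minor: ΣK = 5.19; h_m = ΣK·V²/2g = 1.081 m
Total H_L = 4.554 + 1.081 = 5.636 m

H_L ≈ 5.64 m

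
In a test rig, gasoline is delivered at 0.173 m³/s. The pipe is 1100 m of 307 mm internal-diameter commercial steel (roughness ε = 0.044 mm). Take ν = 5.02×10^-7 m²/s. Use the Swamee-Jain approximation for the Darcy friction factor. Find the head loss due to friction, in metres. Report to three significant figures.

h_f ≈ 13.8 m

V = 4Q/(πD²) = 4·0.173/(π·0.307²) = 2.337 m/s
Re = VD/ν = 2.337·0.307/5.02×10^-7 = 1.43×10^6 → turbulent
ε/D = 0.044/307 = 1.43×10^-4
Swamee-Jain: f = 0.01379
h_f = f(L/D)V²/(2g) = 0.01379·(1100/0.307)·2.337²/(2·9.81) = 13.76 m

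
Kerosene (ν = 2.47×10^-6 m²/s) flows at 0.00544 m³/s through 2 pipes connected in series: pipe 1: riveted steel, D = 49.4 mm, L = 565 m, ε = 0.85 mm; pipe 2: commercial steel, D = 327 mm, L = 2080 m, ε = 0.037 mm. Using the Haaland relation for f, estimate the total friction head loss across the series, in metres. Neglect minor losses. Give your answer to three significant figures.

H ≈ 220 m

Pipe 1: V = 2.838 m/s, Re = 5.68×10^4, ε/D = 0.0172, f = 0.04676, h_1 = f(L/D)V²/2g = 219.6 m
Pipe 2: V = 0.06478 m/s, Re = 8580, ε/D = 1.13×10^-4, f = 0.03234, h_2 = f(L/D)V²/2g = 0.04400 m
Series → Q common, losses add: H = Σh = 219.6 m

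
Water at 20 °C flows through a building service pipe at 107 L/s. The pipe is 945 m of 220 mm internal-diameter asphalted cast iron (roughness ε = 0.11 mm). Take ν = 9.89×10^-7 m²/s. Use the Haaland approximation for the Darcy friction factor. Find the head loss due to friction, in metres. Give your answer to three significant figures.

h_f ≈ 30.2 m

V = 4Q/(πD²) = 4·0.107/(π·0.220²) = 2.815 m/s
Re = VD/ν = 2.815·0.220/9.89×10^-7 = 6.26×10^5 → turbulent
ε/D = 0.11/220 = 5.00×10^-4
Haaland: f = 0.01742
h_f = f(L/D)V²/(2g) = 0.01742·(945/0.220)·2.815²/(2·9.81) = 30.21 m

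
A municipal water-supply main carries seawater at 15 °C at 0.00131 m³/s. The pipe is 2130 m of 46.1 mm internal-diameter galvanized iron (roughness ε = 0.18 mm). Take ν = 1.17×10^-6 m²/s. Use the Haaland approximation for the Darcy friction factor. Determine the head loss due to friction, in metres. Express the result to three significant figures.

h_f ≈ 45.3 m

V = 4Q/(πD²) = 4·0.00131/(π·0.0461²) = 0.7848 m/s
Re = VD/ν = 0.7848·0.0461/1.17×10^-6 = 3.09×10^4 → turbulent
ε/D = 0.18/46.1 = 0.00390
Haaland: f = 0.03125
h_f = f(L/D)V²/(2g) = 0.03125·(2130/0.0461)·0.7848²/(2·9.81) = 45.33 m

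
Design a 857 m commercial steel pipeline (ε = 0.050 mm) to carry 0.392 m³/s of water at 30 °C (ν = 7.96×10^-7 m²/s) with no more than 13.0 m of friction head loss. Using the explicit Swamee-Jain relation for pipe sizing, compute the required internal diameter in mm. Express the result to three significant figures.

Swamee-Jain (Type III): D = 0.66·[ε^1.25·(LQ²/(gh_f))^4.75 + ν·Q^9.4·(L/(gh_f))^5.2]^0.04
LQ²/(gh_f) = 1.033; L/(gh_f) = 6.720
Term 1 = ε^1.25·(…)^4.75 = 4.90×10^-6; Term 2 = ν·Q^9.4·(…)^5.2 = 2.40×10^-6
D = 0.66·(4.90×10^-6 + 2.40×10^-6)^0.04 = 0.4112 m = 411 mm
Check: V = 2.95 m/s, Re = 1.52×10^6, f = 0.01343, h_f = 12.4 m ≈ 13.0 m ✓

D ≈ 411 mm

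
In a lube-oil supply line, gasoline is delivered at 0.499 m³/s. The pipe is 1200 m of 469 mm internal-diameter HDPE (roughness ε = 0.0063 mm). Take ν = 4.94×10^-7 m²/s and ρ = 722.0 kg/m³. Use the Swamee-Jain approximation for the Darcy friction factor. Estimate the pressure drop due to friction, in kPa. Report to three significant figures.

V = 4Q/(πD²) = 4·0.499/(π·0.469²) = 2.888 m/s
Re = VD/ν = 2.888·0.469/4.94×10^-7 = 2.74×10^6 → turbulent
ε/D = 0.0063/469 = 1.34×10^-5
Swamee-Jain: f = 0.01045
h_f = f(L/D)V²/(2g) = 0.01045·(1200/0.469)·2.888²/(2·9.81) = 11.37 m
Δp = ρg·h_f = 722.0·9.81·11.37 = 80.53 kPa

Δp ≈ 80.5 kPa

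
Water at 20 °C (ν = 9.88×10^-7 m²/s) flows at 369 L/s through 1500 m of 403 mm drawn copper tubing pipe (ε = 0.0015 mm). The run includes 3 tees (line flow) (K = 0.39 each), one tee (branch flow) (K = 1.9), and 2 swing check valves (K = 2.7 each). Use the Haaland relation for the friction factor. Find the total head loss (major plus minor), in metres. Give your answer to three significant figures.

H_L ≈ 21.6 m

V = 4Q/(πD²) = 2.893 m/s; V²/2g = 0.4265 m
Re = 1.18×10^6, ε/D = 3.72×10^-6 → f = 0.01134 (Haaland)
Major: h_f = f(L/D)·V²/2g = 0.01134·3722·0.4265 = 18.00 m
Minor: ΣK = 8.47; h_m = ΣK·V²/2g = 3.613 m
Total H_L = 18.00 + 3.613 = 21.62 m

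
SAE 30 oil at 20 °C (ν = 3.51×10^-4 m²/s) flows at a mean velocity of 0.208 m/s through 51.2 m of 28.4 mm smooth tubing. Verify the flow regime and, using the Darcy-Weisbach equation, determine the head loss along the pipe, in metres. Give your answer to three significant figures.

h_f ≈ 15.1 m

Re = VD/ν = 0.208·0.02840/3.51×10^-4 = 16.8 → laminar (Re < 2300)
f = 64/Re = 3.803
h_f = f(L/D)V²/(2g) = 3.803·(51.2/0.02840)·0.208²/(2·9.81) = 15.12 m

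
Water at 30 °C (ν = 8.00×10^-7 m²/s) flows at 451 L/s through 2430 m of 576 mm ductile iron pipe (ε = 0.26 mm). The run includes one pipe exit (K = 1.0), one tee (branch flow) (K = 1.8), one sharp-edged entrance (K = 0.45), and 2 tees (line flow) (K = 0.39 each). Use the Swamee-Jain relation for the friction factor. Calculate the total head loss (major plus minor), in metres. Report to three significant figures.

V = 4Q/(πD²) = 1.731 m/s; V²/2g = 0.1527 m
Re = 1.25×10^6, ε/D = 4.51×10^-4 → f = 0.01685 (Swamee-Jain)
Major: h_f = f(L/D)·V²/2g = 0.01685·4219·0.1527 = 10.86 m
Minor: ΣK = 4.03; h_m = ΣK·V²/2g = 0.6153 m
Total H_L = 10.86 + 0.6153 = 11.47 m

H_L ≈ 11.5 m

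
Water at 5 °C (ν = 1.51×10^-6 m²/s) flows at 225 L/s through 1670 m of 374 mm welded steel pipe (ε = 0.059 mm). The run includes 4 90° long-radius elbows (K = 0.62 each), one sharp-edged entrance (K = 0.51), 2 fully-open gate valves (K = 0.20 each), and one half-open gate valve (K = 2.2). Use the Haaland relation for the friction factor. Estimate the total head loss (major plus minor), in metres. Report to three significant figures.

H_L ≈ 15.4 m

V = 4Q/(πD²) = 2.048 m/s; V²/2g = 0.2138 m
Re = 5.07×10^5, ε/D = 1.58×10^-4 → f = 0.01486 (Haaland)
Major: h_f = f(L/D)·V²/2g = 0.01486·4465·0.2138 = 14.19 m
Minor: ΣK = 5.59; h_m = ΣK·V²/2g = 1.195 m
Total H_L = 14.19 + 1.195 = 15.38 m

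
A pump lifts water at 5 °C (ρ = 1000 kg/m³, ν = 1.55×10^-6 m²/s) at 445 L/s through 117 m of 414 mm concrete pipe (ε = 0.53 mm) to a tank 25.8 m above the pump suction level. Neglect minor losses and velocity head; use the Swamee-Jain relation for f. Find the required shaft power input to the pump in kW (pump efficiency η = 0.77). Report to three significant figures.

P_shaft ≈ 165 kW

V = 4Q/(πD²) = 3.306 m/s; Re = 8.83×10^5; ε/D = 0.00128; f = 0.02125
h_f = f(L/D)V²/2g = 3.345 m
Total head H = z + h_f = 25.8 + 3.345 = 29.14 m
P_hyd = ρgQH = 1000·9.81·0.445·29.14 = 127.2 kW
P_shaft = P_hyd/η = 127.2/0.77 = 165.2 kW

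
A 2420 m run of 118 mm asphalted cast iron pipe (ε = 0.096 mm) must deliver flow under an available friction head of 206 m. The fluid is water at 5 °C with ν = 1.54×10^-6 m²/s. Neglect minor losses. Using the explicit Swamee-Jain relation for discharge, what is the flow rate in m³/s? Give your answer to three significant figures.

Q ≈ 0.0343 m³/s

Swamee-Jain (Type II): Q = -0.965·√(gD⁵h_f/L)·ln[ε/(3.7D) + √(3.17ν²L/(gD³h_f))]
√(gD⁵h_f/L) = √(9.81·0.118⁵·206/2420) = 0.004371
ε/(3.7D) = 2.20×10^-4; √(3.17ν²L/(gD³h_f)) = 7.40×10^-5
Q = -0.965·0.004371·ln(2.939×10^-4) = 0.03430 m³/s
Check: V = 3.14 m/s, Re = 2.40×10^5, f = 0.02018, h_f = 208 m ≈ 206 m ✓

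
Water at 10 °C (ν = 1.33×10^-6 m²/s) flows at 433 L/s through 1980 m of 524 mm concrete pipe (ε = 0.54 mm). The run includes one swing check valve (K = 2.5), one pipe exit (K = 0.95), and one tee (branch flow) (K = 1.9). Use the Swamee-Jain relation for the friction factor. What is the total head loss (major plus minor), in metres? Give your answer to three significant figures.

H_L ≈ 16.8 m

V = 4Q/(πD²) = 2.008 m/s; V²/2g = 0.2055 m
Re = 7.91×10^5, ε/D = 0.00103 → f = 0.02025 (Swamee-Jain)
Major: h_f = f(L/D)·V²/2g = 0.02025·3779·0.2055 = 15.73 m
Minor: ΣK = 5.35; h_m = ΣK·V²/2g = 1.099 m
Total H_L = 15.73 + 1.099 = 16.83 m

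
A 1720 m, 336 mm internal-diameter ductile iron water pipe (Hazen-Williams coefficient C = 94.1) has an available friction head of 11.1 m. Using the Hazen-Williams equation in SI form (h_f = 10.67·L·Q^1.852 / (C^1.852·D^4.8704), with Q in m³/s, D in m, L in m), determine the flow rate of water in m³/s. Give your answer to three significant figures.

Q ≈ 0.0978 m³/s

Rearranging: Q = [h_f·C^1.852·D^4.8704 / (10.67·L)]^(1/1.852)
Q = [11.1·94.1^1.852·0.336^4.8704 / (10.67·1720)]^0.540 = 0.09776 m³/s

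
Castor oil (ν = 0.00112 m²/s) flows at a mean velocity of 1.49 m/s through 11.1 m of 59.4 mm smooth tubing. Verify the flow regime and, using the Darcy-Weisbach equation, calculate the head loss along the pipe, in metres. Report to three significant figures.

Re = VD/ν = 1.49·0.05940/0.00112 = 79.0 → laminar (Re < 2300)
f = 64/Re = 0.8099
h_f = f(L/D)V²/(2g) = 0.8099·(11.1/0.05940)·1.49²/(2·9.81) = 17.13 m

h_f ≈ 17.1 m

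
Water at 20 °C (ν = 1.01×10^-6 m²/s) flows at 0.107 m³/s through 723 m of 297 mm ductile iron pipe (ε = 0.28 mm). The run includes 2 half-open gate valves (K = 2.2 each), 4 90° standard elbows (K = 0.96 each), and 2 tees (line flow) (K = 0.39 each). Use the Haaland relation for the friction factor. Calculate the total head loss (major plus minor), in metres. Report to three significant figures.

H_L ≈ 7.01 m

V = 4Q/(πD²) = 1.544 m/s; V²/2g = 0.1216 m
Re = 4.54×10^5, ε/D = 9.43×10^-4 → f = 0.01999 (Haaland)
Major: h_f = f(L/D)·V²/2g = 0.01999·2434·0.1216 = 5.917 m
Minor: ΣK = 9.02; h_m = ΣK·V²/2g = 1.097 m
Total H_L = 5.917 + 1.097 = 7.014 m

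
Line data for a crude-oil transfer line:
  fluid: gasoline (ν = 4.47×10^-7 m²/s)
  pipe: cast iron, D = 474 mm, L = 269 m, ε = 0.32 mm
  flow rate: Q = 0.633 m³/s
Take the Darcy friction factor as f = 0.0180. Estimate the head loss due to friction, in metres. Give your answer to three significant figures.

h_f ≈ 6.70 m

V = 4Q/(πD²) = 4·0.633/(π·0.474²) = 3.587 m/s
h_f = f(L/D)V²/(2g) = 0.01800·(269/0.474)·3.587²/(2·9.81) = 6.700 m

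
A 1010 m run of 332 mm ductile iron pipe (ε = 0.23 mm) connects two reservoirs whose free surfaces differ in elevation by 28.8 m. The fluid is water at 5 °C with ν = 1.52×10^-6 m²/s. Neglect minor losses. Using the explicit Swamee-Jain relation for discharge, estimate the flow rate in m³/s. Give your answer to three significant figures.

Q ≈ 0.274 m³/s

Swamee-Jain (Type II): Q = -0.965·√(gD⁵h_f/L)·ln[ε/(3.7D) + √(3.17ν²L/(gD³h_f))]
√(gD⁵h_f/L) = √(9.81·0.332⁵·28.8/1010) = 0.03359
ε/(3.7D) = 1.87×10^-4; √(3.17ν²L/(gD³h_f)) = 2.67×10^-5
Q = -0.965·0.03359·ln(2.140×10^-4) = 0.2739 m³/s
Check: V = 3.16 m/s, Re = 6.91×10^5, f = 0.01867, h_f = 29.0 m ≈ 28.8 m ✓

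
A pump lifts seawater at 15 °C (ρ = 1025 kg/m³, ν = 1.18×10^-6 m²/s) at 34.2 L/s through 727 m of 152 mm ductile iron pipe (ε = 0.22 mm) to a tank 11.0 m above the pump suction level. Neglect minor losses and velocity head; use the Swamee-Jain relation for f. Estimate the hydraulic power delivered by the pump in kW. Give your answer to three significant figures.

P_hyd ≈ 10.5 kW

V = 4Q/(πD²) = 1.885 m/s; Re = 2.43×10^5; ε/D = 0.00145; f = 0.02261
h_f = f(L/D)V²/2g = 19.58 m
Total head H = z + h_f = 11.0 + 19.58 = 30.58 m
P_hyd = ρgQH = 1025·9.81·0.0342·30.58 = 10.52 kW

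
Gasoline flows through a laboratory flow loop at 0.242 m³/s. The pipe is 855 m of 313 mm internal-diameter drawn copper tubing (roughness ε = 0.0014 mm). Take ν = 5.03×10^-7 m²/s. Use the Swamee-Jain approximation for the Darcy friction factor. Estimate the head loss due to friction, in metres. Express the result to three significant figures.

V = 4Q/(πD²) = 4·0.242/(π·0.313²) = 3.145 m/s
Re = VD/ν = 3.145·0.313/5.03×10^-7 = 1.96×10^6 → turbulent
ε/D = 0.0014/313 = 4.47×10^-6
Swamee-Jain: f = 0.01057
h_f = f(L/D)V²/(2g) = 0.01057·(855/0.313)·3.145²/(2·9.81) = 14.56 m

h_f ≈ 14.6 m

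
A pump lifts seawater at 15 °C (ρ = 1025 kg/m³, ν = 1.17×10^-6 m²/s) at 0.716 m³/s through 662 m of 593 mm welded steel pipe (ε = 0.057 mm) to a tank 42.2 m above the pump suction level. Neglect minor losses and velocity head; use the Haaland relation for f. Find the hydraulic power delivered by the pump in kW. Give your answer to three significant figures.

P_hyd ≈ 340 kW

V = 4Q/(πD²) = 2.592 m/s; Re = 1.31×10^6; ε/D = 9.61×10^-5; f = 0.01300
h_f = f(L/D)V²/2g = 4.970 m
Total head H = z + h_f = 42.2 + 4.970 = 47.17 m
P_hyd = ρgQH = 1025·9.81·0.716·47.17 = 339.6 kW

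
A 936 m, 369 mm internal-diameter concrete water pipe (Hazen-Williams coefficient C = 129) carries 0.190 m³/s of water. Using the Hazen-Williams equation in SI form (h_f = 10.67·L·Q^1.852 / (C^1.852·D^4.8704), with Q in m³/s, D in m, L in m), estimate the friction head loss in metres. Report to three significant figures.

h_f ≈ 7.31 m

h_f = 10.67·936·0.190^1.852 / (129^1.852·0.369^4.8704) = 7.305 m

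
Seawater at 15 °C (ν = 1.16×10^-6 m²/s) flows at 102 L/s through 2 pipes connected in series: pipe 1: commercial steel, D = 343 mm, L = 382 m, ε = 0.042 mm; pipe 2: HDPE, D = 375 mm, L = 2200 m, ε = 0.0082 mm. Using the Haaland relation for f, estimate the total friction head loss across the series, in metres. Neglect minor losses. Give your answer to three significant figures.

Pipe 1: V = 1.104 m/s, Re = 3.26×10^5, ε/D = 1.22×10^-4, f = 0.01526, h_1 = f(L/D)V²/2g = 1.055 m
Pipe 2: V = 0.9235 m/s, Re = 2.99×10^5, ε/D = 2.19×10^-5, f = 0.01454, h_2 = f(L/D)V²/2g = 3.708 m
Series → Q common, losses add: H = Σh = 4.763 m

H ≈ 4.76 m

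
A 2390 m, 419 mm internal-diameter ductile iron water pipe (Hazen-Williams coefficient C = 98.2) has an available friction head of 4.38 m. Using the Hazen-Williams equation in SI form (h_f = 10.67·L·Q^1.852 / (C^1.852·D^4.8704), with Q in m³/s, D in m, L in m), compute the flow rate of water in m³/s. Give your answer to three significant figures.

Rearranging: Q = [h_f·C^1.852·D^4.8704 / (10.67·L)]^(1/1.852)
Q = [4.38·98.2^1.852·0.419^4.8704 / (10.67·2390)]^0.540 = 0.09239 m³/s

Q ≈ 0.0924 m³/s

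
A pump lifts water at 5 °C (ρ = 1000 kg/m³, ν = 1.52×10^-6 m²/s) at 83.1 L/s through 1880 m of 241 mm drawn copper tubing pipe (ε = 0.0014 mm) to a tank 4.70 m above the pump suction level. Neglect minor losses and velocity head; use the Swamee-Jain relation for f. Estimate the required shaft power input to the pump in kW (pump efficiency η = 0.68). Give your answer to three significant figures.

V = 4Q/(πD²) = 1.822 m/s; Re = 2.89×10^5; ε/D = 5.81×10^-6; f = 0.01454
h_f = f(L/D)V²/2g = 19.19 m
Total head H = z + h_f = 4.70 + 19.19 = 23.89 m
P_hyd = ρgQH = 1000·9.81·0.0831·23.89 = 19.48 kW
P_shaft = P_hyd/η = 19.48/0.68 = 28.64 kW

P_shaft ≈ 28.6 kW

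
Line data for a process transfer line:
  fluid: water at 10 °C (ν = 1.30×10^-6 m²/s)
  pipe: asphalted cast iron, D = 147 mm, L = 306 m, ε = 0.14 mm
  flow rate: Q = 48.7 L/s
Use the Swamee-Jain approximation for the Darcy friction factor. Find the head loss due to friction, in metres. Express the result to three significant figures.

h_f ≈ 17.9 m

V = 4Q/(πD²) = 4·0.0487/(π·0.147²) = 2.869 m/s
Re = VD/ν = 2.869·0.147/1.30×10^-6 = 3.24×10^5 → turbulent
ε/D = 0.14/147 = 9.52×10^-4
Swamee-Jain: f = 0.02047
h_f = f(L/D)V²/(2g) = 0.02047·(306/0.147)·2.869²/(2·9.81) = 17.89 m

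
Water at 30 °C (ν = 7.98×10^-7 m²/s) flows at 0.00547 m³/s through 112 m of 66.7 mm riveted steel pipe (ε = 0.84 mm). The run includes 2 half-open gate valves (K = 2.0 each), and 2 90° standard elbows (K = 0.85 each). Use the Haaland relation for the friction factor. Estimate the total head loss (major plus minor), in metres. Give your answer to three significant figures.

H_L ≈ 9.42 m

V = 4Q/(πD²) = 1.565 m/s; V²/2g = 0.1249 m
Re = 1.31×10^5, ε/D = 0.0126 → f = 0.04150 (Haaland)
Major: h_f = f(L/D)·V²/2g = 0.04150·1679·0.1249 = 8.704 m
Minor: ΣK = 5.70; h_m = ΣK·V²/2g = 0.7120 m
Total H_L = 8.704 + 0.7120 = 9.416 m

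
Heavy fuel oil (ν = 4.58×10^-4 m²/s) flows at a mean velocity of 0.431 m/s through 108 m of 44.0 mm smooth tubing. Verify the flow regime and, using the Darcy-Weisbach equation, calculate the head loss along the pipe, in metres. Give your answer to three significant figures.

Re = VD/ν = 0.431·0.04400/4.58×10^-4 = 41.4 → laminar (Re < 2300)
f = 64/Re = 1.546
h_f = f(L/D)V²/(2g) = 1.546·(108/0.04400)·0.431²/(2·9.81) = 35.92 m

h_f ≈ 35.9 m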